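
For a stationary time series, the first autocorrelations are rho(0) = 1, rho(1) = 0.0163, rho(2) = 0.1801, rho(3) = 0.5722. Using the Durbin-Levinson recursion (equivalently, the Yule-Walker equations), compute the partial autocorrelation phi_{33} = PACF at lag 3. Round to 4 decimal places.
\phi_{33} = 0.5860

The PACF at lag k is phi_{kk}, the last component of the solution
to the Yule-Walker system G_k phi = r_k where
  (G_k)_{ij} = rho(|i - j|), (r_k)_i = rho(i), i,j = 1..k.
Equivalently, Durbin-Levinson gives phi_{kk} iteratively:
  phi_{11} = rho(1)
  phi_{kk} = [rho(k) - sum_{j=1..k-1} phi_{k-1,j} rho(k-j)]
            / [1 - sum_{j=1..k-1} phi_{k-1,j} rho(j)],
  phi_{k,j} = phi_{k-1,j} - phi_{kk} phi_{k-1,k-j},  j = 1..k-1.
Step k = 1:
  phi_11 = rho(1) = 0.0163.
Step k = 2:
  phi_22 = [rho(2) - phi_11 rho(1)] / [1 - phi_11 rho(1)] = [0.1801 - (0.0163)(0.0163)] / [1 - (0.0163)(0.0163)]
         = 0.17983431 / 0.99973431 = 0.179882.
  Update: phi_21 = phi_11 - phi_22 phi_11 = 0.0163 - (0.179882)(0.0163) = 0.013368.
Step k = 3:
  phi_33 = [rho(3) - phi_21 rho(2) - phi_22 rho(1)] / [1 - phi_21 rho(1) - phi_22 rho(2)]
    numerator   = 0.5722 - (0.013368)(0.1801) - (0.179882)(0.0163) = 0.56686036
    denominator = 1 - (0.013368)(0.0163) - (0.179882)(0.1801) = 0.96738534
  phi_33 = 0.56686036 / 0.96738534 = 0.586.
Therefore phi_{33} = 0.5860.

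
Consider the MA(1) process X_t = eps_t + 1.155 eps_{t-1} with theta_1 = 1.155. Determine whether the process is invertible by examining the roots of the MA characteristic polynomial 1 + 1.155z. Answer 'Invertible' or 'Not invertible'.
\text{Not invertible}

The MA(q) characteristic polynomial is P(z) = 1 + 1.155z.
Invertibility requires all roots to lie outside the unit circle, i.e. |z| > 1 for every root.
This is linear in z: 1 + (1.155) z = 0  =>  z = -1/(1.155) = -0.865801,  |z| = 0.865801.
Moduli of all roots: 0.8658.
All moduli strictly greater than 1? No.
Verdict: Not invertible.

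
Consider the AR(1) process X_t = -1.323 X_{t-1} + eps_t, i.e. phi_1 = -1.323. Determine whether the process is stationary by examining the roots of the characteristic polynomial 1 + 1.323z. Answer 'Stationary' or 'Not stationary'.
\text{Not stationary}

The AR(p) characteristic polynomial is P(z) = 1 + 1.323z.
Stationarity requires all roots to lie outside the unit circle, i.e. |z| > 1 for every root.
This is linear in z: 1 + (1.323) z = 0  =>  z = -1/(1.323) = -0.755858,  |z| = 0.755858.
Moduli of all roots: 0.7559.
All moduli strictly greater than 1? No.
Verdict: Not stationary.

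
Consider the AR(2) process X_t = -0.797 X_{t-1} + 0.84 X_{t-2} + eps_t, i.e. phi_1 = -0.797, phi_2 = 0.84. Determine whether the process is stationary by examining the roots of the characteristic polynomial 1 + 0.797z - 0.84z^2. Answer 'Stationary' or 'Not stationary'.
\text{Not stationary}

The AR(p) characteristic polynomial is P(z) = 1 + 0.797z - 0.84z^2.
Stationarity requires all roots to lie outside the unit circle, i.e. |z| > 1 for every root.
Set 1 + (0.797) z + (-0.84) z^2 = 0, i.e. a z^2 + b z + c = 0 with a = -0.84, b = 0.797, c = 1.
Discriminant D = b^2 - 4ac = (0.797)^2 - 4*(-0.84)*1 = 0.635209 - (-3.36) = 3.995209.
D >= 0, so the roots are real: z = (-b +/- sqrt(D)) / (2a) = (-0.797 +/- 1.998802) / (-1.68).
  z_1 = (-0.797 + 1.998802) / (-1.68) = -0.7154,   |z_1| = 0.7154.
  z_2 = (-0.797 - 1.998802) / (-1.68) = 1.6642,   |z_2| = 1.6642.
Moduli of all roots: 0.7154, 1.6642.
All moduli strictly greater than 1? No.
Verdict: Not stationary.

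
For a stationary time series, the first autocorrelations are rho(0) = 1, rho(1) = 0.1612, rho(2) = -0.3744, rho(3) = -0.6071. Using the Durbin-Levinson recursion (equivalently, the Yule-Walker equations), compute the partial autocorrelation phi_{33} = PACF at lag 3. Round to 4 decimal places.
\phi_{33} = -0.5630

The PACF at lag k is phi_{kk}, the last component of the solution
to the Yule-Walker system G_k phi = r_k where
  (G_k)_{ij} = rho(|i - j|), (r_k)_i = rho(i), i,j = 1..k.
Equivalently, Durbin-Levinson gives phi_{kk} iteratively:
  phi_{11} = rho(1)
  phi_{kk} = [rho(k) - sum_{j=1..k-1} phi_{k-1,j} rho(k-j)]
            / [1 - sum_{j=1..k-1} phi_{k-1,j} rho(j)],
  phi_{k,j} = phi_{k-1,j} - phi_{kk} phi_{k-1,k-j},  j = 1..k-1.
Step k = 1:
  phi_11 = rho(1) = 0.1612.
Step k = 2:
  phi_22 = [rho(2) - phi_11 rho(1)] / [1 - phi_11 rho(1)] = [-0.3744 - (0.1612)(0.1612)] / [1 - (0.1612)(0.1612)]
         = -0.40038544 / 0.97401456 = -0.411067.
  Update: phi_21 = phi_11 - phi_22 phi_11 = 0.1612 - (-0.411067)(0.1612) = 0.227464.
Step k = 3:
  phi_33 = [rho(3) - phi_21 rho(2) - phi_22 rho(1)] / [1 - phi_21 rho(1) - phi_22 rho(2)]
    numerator   = -0.6071 - (0.227464)(-0.3744) - (-0.411067)(0.1612) = -0.45567343
    denominator = 1 - (0.227464)(0.1612) - (-0.411067)(-0.3744) = 0.80942924
  phi_33 = -0.45567343 / 0.80942924 = -0.563.
Therefore phi_{33} = -0.5630.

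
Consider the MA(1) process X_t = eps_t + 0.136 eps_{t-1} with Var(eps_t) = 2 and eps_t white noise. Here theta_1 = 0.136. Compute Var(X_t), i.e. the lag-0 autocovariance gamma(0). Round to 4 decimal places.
\gamma(0) = 2.0370

For an MA(q) process X_t = eps_t + sum_i theta_i eps_{t-i} with
Var(eps_t) = sigma^2, the variance is
  gamma(0) = sigma^2 * (1 + sum_i theta_i^2).
  sum_i theta_i^2 = (0.136)^2 = 0.018496.
  gamma(0) = 2 * (1 + 0.018496) = 2 * 1.018496 = 2.036992, which rounds to 2.0370.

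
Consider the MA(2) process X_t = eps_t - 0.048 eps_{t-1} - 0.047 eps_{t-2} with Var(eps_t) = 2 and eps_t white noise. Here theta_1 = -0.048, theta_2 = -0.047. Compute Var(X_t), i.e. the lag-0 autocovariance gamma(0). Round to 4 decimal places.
\gamma(0) = 2.0090

For an MA(q) process X_t = eps_t + sum_i theta_i eps_{t-i} with
Var(eps_t) = sigma^2, the variance is
  gamma(0) = sigma^2 * (1 + sum_i theta_i^2).
  sum_i theta_i^2 = (-0.048)^2 + (-0.047)^2 = 0.002304 + 0.002209 = 0.004513.
  gamma(0) = 2 * (1 + 0.004513) = 2 * 1.004513 = 2.009026, which rounds to 2.0090.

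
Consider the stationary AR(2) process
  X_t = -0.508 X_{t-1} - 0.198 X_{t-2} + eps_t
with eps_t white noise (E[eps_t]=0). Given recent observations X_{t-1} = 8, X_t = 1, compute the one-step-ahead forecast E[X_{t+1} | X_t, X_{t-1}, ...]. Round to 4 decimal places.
E[X_{t+1} \mid \mathcal F_t] = -2.0920

For an AR(p) model X_t = c + sum_i phi_i X_{t-i} + eps_t, the
one-step-ahead conditional mean is
  E[X_{t+1} | X_t, ...] = c + sum_i phi_i X_{t+1-i}.
Substitute known values:
  E[X_{t+1} | ...] = (-0.508) * (1) + (-0.198) * (8)
                   = -2.0920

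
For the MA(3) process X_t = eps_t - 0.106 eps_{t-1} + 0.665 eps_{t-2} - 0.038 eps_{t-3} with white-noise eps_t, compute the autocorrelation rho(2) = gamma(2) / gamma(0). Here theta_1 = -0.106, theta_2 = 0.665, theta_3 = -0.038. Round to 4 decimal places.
\rho(2) = 0.4598

For an MA(q) process with theta_0 = 1, the autocovariance is
  gamma(k) = sigma^2 * sum_{i=0..q-k} theta_i * theta_{i+k},
and rho(k) = gamma(k) / gamma(0). Sigma^2 cancels.
  numerator   = (1)*(0.665) + (-0.106)*(-0.038) = 0.669028.
  denominator = (1)^2 + (-0.106)^2 + (0.665)^2 + (-0.038)^2 = 1.454905.
  rho(2) = 0.669028 / 1.454905 = 0.4598.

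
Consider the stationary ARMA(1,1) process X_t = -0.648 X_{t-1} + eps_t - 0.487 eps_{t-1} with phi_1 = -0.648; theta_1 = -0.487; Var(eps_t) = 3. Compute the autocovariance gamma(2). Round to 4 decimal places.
\gamma(2) = 5.0039

Multiply the model equation by X_{t-k} and take expectations. With theta_0 = psi_0 = 1 and psi_j the MA(infinity) weights, this gives
  gamma(k) - sum_i phi_i gamma(k-i) = c_k,
  c_k = sigma^2 * sum_{j=k..q} theta_j psi_{j-k}   (c_k = 0 for k > q),
using gamma(-m) = gamma(m).
psi-weights needed (psi_j = theta_j + sum_i phi_i psi_{j-i}):
  psi_1 = theta_1 + phi_1 = -0.487 + (-0.648) = -1.135
Right-hand sides:
  c_0 = sigma^2 (1 + theta_1 psi_1) = 3 * (1 + (-0.487)(-1.135)) = 3 * 1.552745 = 4.658235
  c_1 = sigma^2 theta_1 = 3 * (-0.487) = -1.461
  c_2 = 0
Equations for k = 0 and k = 1 (AR order 1):
  gamma(0) = phi_1 gamma(1) + c_0
  gamma(1) = phi_1 gamma(0) + c_1
Substituting the second into the first: gamma(0) (1 - phi_1^2) = c_0 + phi_1 c_1, so
  gamma(0) = (c_0 + phi_1 c_1) / (1 - phi_1^2) = (4.658235 + (-0.648)(-1.461)) / (1 - (-0.648)^2) = 5.604963 / 0.580096 = 9.66213.
  gamma(1) = phi_1 gamma(0) + c_1 = (-0.648)(9.66213) + (-1.461) = -7.72206.
For k = 2 (> q): gamma(2) = phi_1 gamma(1) = (-0.648)(-7.72206) = 5.003895.
Therefore gamma(2) = 5.0039 (to 4 decimal places).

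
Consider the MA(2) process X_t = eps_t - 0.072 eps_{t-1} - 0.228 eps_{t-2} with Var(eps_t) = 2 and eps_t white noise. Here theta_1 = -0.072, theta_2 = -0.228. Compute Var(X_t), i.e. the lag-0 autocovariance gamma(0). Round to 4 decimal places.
\gamma(0) = 2.1143

For an MA(q) process X_t = eps_t + sum_i theta_i eps_{t-i} with
Var(eps_t) = sigma^2, the variance is
  gamma(0) = sigma^2 * (1 + sum_i theta_i^2).
  sum_i theta_i^2 = (-0.072)^2 + (-0.228)^2 = 0.005184 + 0.051984 = 0.057168.
  gamma(0) = 2 * (1 + 0.057168) = 2 * 1.057168 = 2.114336, which rounds to 2.1143.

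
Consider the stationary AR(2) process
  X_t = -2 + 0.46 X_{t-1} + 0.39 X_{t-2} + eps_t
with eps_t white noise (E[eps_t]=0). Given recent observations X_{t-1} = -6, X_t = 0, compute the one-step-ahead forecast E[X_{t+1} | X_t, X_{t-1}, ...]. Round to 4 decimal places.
E[X_{t+1} \mid \mathcal F_t] = -4.3400

For an AR(p) model X_t = c + sum_i phi_i X_{t-i} + eps_t, the
one-step-ahead conditional mean is
  E[X_{t+1} | X_t, ...] = c + sum_i phi_i X_{t+1-i}.
Substitute known values:
  E[X_{t+1} | ...] = -2 + (0.46) * (0) + (0.39) * (-6)
                   = -4.3400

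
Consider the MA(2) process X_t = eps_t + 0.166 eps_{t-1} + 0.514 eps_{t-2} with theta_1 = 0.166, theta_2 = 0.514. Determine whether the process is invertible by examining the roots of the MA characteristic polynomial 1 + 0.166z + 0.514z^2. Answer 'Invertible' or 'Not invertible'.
\text{Invertible}

The MA(q) characteristic polynomial is P(z) = 1 + 0.166z + 0.514z^2.
Invertibility requires all roots to lie outside the unit circle, i.e. |z| > 1 for every root.
Set 1 + (0.166) z + (0.514) z^2 = 0, i.e. a z^2 + b z + c = 0 with a = 0.514, b = 0.166, c = 1.
Discriminant D = b^2 - 4ac = (0.166)^2 - 4*(0.514)*1 = 0.027556 - (2.056) = -2.028444.
D < 0, so the roots are the complex-conjugate pair z = (-b +/- i sqrt(-D)) / (2a) = -0.1615 +/- 1.3854i.
For a conjugate pair |z|^2 = z * conj(z) = (product of roots) = c/a = 1/(0.514) = 1.945525, so |z| = sqrt(1.945525) = 1.3948 for both roots.
Moduli of all roots: 1.3948, 1.3948.
All moduli strictly greater than 1? Yes.
Verdict: Invertible.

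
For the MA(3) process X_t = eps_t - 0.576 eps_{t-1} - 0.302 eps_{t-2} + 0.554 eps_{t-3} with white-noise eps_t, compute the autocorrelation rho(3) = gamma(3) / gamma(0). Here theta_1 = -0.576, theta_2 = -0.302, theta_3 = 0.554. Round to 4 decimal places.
\rho(3) = 0.3203

For an MA(q) process with theta_0 = 1, the autocovariance is
  gamma(k) = sigma^2 * sum_{i=0..q-k} theta_i * theta_{i+k},
and rho(k) = gamma(k) / gamma(0). Sigma^2 cancels.
  numerator   = (1)*(0.554) = 0.554.
  denominator = (1)^2 + (-0.576)^2 + (-0.302)^2 + (0.554)^2 = 1.729896.
  rho(3) = 0.554 / 1.729896 = 0.3203.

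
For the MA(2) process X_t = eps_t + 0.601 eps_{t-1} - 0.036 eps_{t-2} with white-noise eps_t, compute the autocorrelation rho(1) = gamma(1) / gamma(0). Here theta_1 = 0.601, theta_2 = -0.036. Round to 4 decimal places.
\rho(1) = 0.4252

For an MA(q) process with theta_0 = 1, the autocovariance is
  gamma(k) = sigma^2 * sum_{i=0..q-k} theta_i * theta_{i+k},
and rho(k) = gamma(k) / gamma(0). Sigma^2 cancels.
  numerator   = (1)*(0.601) + (0.601)*(-0.036) = 0.579364.
  denominator = (1)^2 + (0.601)^2 + (-0.036)^2 = 1.362497.
  rho(1) = 0.579364 / 1.362497 = 0.4252.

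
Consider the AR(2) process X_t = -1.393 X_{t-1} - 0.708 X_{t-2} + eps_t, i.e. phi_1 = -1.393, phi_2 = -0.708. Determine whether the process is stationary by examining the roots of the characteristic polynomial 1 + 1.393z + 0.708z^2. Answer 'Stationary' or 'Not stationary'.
\text{Stationary}

The AR(p) characteristic polynomial is P(z) = 1 + 1.393z + 0.708z^2.
Stationarity requires all roots to lie outside the unit circle, i.e. |z| > 1 for every root.
Set 1 + (1.393) z + (0.708) z^2 = 0, i.e. a z^2 + b z + c = 0 with a = 0.708, b = 1.393, c = 1.
Discriminant D = b^2 - 4ac = (1.393)^2 - 4*(0.708)*1 = 1.940449 - (2.832) = -0.891551.
D < 0, so the roots are the complex-conjugate pair z = (-b +/- i sqrt(-D)) / (2a) = -0.9838 +/- 0.6668i.
For a conjugate pair |z|^2 = z * conj(z) = (product of roots) = c/a = 1/(0.708) = 1.412429, so |z| = sqrt(1.412429) = 1.1885 for both roots.
Moduli of all roots: 1.1885, 1.1885.
All moduli strictly greater than 1? Yes.
Verdict: Stationary.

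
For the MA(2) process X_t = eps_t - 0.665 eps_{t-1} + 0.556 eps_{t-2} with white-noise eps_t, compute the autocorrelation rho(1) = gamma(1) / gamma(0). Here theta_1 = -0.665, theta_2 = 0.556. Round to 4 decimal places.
\rho(1) = -0.5908

For an MA(q) process with theta_0 = 1, the autocovariance is
  gamma(k) = sigma^2 * sum_{i=0..q-k} theta_i * theta_{i+k},
and rho(k) = gamma(k) / gamma(0). Sigma^2 cancels.
  numerator   = (1)*(-0.665) + (-0.665)*(0.556) = -1.03474.
  denominator = (1)^2 + (-0.665)^2 + (0.556)^2 = 1.751361.
  rho(1) = -1.03474 / 1.751361 = -0.5908.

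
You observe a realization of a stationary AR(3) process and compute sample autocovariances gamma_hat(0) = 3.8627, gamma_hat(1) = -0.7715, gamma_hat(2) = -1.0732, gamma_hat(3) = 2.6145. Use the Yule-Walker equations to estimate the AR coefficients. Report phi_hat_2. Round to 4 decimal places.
\hat\phi_{2} = -0.1640

The Yule-Walker equations for an AR(p) process read, in matrix form,
  Gamma_p phi = r_p,   with   (Gamma_p)_{ij} = gamma(|i - j|),
                       (r_p)_i = gamma(i),   i,j = 1..p.
Substitute the sample gammas (Toeplitz matrix and right-hand side of size 3):
  Gamma_p = [[3.8627, -0.7715, -1.0732], [-0.7715, 3.8627, -0.7715], [-1.0732, -0.7715, 3.8627]]
  r_p     = [-0.7715, -1.0732, 2.6145]
Written out (R1..R3):
  (R1) 3.8627 phi_1 - 0.7715 phi_2 - 1.0732 phi_3 = -0.7715
  (R2) -0.7715 phi_1 + 3.8627 phi_2 - 0.7715 phi_3 = -1.0732
  (R3) -1.0732 phi_1 - 0.7715 phi_2 + 3.8627 phi_3 = 2.6145
Gaussian elimination:
  R2 <- R2 - (-0.7715/3.8627) R1 = R2 - (-0.199731) R1:  3.708608 phi_2 - 0.985851 phi_3 = -1.227292
  R3 <- R3 - (-1.0732/3.8627) R1 = R3 - (-0.277837) R1:  -0.985851 phi_2 + 3.564526 phi_3 = 2.400149
  R3 <- R3 - (-0.985851/3.708608) R2 = R3 - (-0.265828) R2:  3.302459 phi_3 = 2.073901
Back-substitution:
  phi_hat_3 = 2.073901 / 3.302459 = 0.627987
  phi_hat_2 = (-1.227292 - (-0.985851)(0.627987)) / 3.708608 = -0.163994
  phi_hat_1 = (-0.7715 - (-0.7715)(-0.163994) - (-1.0732)(0.627987)) / 3.8627 = -0.058008
So phi_hat = [-0.0580, -0.1640, 0.6280].
Therefore phi_hat_2 = -0.1640.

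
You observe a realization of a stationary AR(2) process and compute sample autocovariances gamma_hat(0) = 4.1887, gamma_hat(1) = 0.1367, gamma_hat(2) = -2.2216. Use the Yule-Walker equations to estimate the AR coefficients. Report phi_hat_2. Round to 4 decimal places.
\hat\phi_{2} = -0.5320

The Yule-Walker equations for an AR(p) process read, in matrix form,
  Gamma_p phi = r_p,   with   (Gamma_p)_{ij} = gamma(|i - j|),
                       (r_p)_i = gamma(i),   i,j = 1..p.
Substitute the sample gammas (Toeplitz matrix and right-hand side of size 2):
  Gamma_p = [[4.1887, 0.1367], [0.1367, 4.1887]]
  r_p     = [0.1367, -2.2216]
Written out:
  4.1887 phi_1 + 0.1367 phi_2 = 0.1367
  0.1367 phi_1 + 4.1887 phi_2 = -2.2216
Solve by Cramer's rule:
  det = gamma(0)^2 - gamma(1)^2 = (4.1887)^2 - (0.1367)^2 = 17.54520769 - 0.01868689 = 17.5265208
  phi_hat_1 = [gamma(1) gamma(0) - gamma(1) gamma(2)] / det = [(0.1367)(4.1887) - (0.1367)(-2.2216)] / 17.5265208 = 0.87628801 / 17.5265208 = 0.05
  phi_hat_2 = [gamma(0) gamma(2) - gamma(1)^2] / det = [(4.1887)(-2.2216) - (0.1367)^2] / 17.5265208 = -9.32430281 / 17.5265208 = -0.532
So phi_hat = [0.0500, -0.5320].
Therefore phi_hat_2 = -0.5320.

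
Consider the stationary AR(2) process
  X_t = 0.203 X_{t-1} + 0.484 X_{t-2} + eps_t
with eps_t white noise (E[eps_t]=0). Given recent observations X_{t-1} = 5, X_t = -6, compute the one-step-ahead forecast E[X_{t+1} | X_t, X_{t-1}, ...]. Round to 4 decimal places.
E[X_{t+1} \mid \mathcal F_t] = 1.2020

For an AR(p) model X_t = c + sum_i phi_i X_{t-i} + eps_t, the
one-step-ahead conditional mean is
  E[X_{t+1} | X_t, ...] = c + sum_i phi_i X_{t+1-i}.
Substitute known values:
  E[X_{t+1} | ...] = (0.203) * (-6) + (0.484) * (5)
                   = 1.2020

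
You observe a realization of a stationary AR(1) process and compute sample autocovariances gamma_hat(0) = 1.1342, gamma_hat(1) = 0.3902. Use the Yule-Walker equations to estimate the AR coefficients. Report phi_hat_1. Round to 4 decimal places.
\hat\phi_{1} = 0.3440

The Yule-Walker equations for an AR(p) process read, in matrix form,
  Gamma_p phi = r_p,   with   (Gamma_p)_{ij} = gamma(|i - j|),
                       (r_p)_i = gamma(i),   i,j = 1..p.
Substitute the sample gammas (Toeplitz matrix and right-hand side of size 1):
  Gamma_p = [[1.1342]]
  r_p     = [0.3902]
With p = 1 this is the single equation gamma(0) phi_1 = gamma(1):
  phi_hat_1 = gamma(1) / gamma(0) = 0.3902 / 1.1342 = 0.3440.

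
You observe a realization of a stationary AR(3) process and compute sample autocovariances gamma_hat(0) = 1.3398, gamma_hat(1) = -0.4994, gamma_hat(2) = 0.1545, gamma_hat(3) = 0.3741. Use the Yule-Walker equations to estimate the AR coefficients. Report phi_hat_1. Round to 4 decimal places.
\hat\phi_{1} = -0.3730

The Yule-Walker equations for an AR(p) process read, in matrix form,
  Gamma_p phi = r_p,   with   (Gamma_p)_{ij} = gamma(|i - j|),
                       (r_p)_i = gamma(i),   i,j = 1..p.
Substitute the sample gammas (Toeplitz matrix and right-hand side of size 3):
  Gamma_p = [[1.3398, -0.4994, 0.1545], [-0.4994, 1.3398, -0.4994], [0.1545, -0.4994, 1.3398]]
  r_p     = [-0.4994, 0.1545, 0.3741]
Written out (R1..R3):
  (R1) 1.3398 phi_1 - 0.4994 phi_2 + 0.1545 phi_3 = -0.4994
  (R2) -0.4994 phi_1 + 1.3398 phi_2 - 0.4994 phi_3 = 0.1545
  (R3) 0.1545 phi_1 - 0.4994 phi_2 + 1.3398 phi_3 = 0.3741
Gaussian elimination:
  R2 <- R2 - (-0.4994/1.3398) R1 = R2 - (-0.372742) R1:  1.153653 phi_2 - 0.441811 phi_3 = -0.031647
  R3 <- R3 - (0.1545/1.3398) R1 = R3 - (0.115316) R1:  -0.441811 phi_2 + 1.321984 phi_3 = 0.431689
  R3 <- R3 - (-0.441811/1.153653) R2 = R3 - (-0.382967) R2:  1.152784 phi_3 = 0.419569
Back-substitution:
  phi_hat_3 = 0.419569 / 1.152784 = 0.363961
  phi_hat_2 = (-0.031647 - (-0.441811)(0.363961)) / 1.153653 = 0.111953
  phi_hat_1 = (-0.4994 - (-0.4994)(0.111953) - (0.1545)(0.363961)) / 1.3398 = -0.372983
So phi_hat = [-0.3730, 0.1120, 0.3640].
Therefore phi_hat_1 = -0.3730.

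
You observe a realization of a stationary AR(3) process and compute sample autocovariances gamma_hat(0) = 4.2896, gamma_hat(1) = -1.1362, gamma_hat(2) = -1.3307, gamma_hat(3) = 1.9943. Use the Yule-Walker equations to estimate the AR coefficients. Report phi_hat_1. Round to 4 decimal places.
\hat\phi_{1} = -0.2460

The Yule-Walker equations for an AR(p) process read, in matrix form,
  Gamma_p phi = r_p,   with   (Gamma_p)_{ij} = gamma(|i - j|),
                       (r_p)_i = gamma(i),   i,j = 1..p.
Substitute the sample gammas (Toeplitz matrix and right-hand side of size 3):
  Gamma_p = [[4.2896, -1.1362, -1.3307], [-1.1362, 4.2896, -1.1362], [-1.3307, -1.1362, 4.2896]]
  r_p     = [-1.1362, -1.3307, 1.9943]
Written out (R1..R3):
  (R1) 4.2896 phi_1 - 1.1362 phi_2 - 1.3307 phi_3 = -1.1362
  (R2) -1.1362 phi_1 + 4.2896 phi_2 - 1.1362 phi_3 = -1.3307
  (R3) -1.3307 phi_1 - 1.1362 phi_2 + 4.2896 phi_3 = 1.9943
Gaussian elimination:
  R2 <- R2 - (-1.1362/4.2896) R1 = R2 - (-0.264873) R1:  3.988651 phi_2 - 1.488667 phi_3 = -1.631649
  R3 <- R3 - (-1.3307/4.2896) R1 = R3 - (-0.310215) R1:  -1.488667 phi_2 + 3.876796 phi_3 = 1.641833
  R3 <- R3 - (-1.488667/3.988651) R2 = R3 - (-0.373226) R2:  3.321188 phi_3 = 1.03286
Back-substitution:
  phi_hat_3 = 1.03286 / 3.321188 = 0.310991
  phi_hat_2 = (-1.631649 - (-1.488667)(0.310991)) / 3.988651 = -0.293003
  phi_hat_1 = (-1.1362 - (-1.1362)(-0.293003) - (-1.3307)(0.310991)) / 4.2896 = -0.246008
So phi_hat = [-0.2460, -0.2930, 0.3110].
Therefore phi_hat_1 = -0.2460.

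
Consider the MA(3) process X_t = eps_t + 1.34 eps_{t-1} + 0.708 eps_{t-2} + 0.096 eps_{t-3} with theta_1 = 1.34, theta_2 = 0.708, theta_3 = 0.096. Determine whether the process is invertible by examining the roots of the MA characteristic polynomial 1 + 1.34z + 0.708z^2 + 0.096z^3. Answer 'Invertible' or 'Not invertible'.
\text{Invertible}

The MA(q) characteristic polynomial is P(z) = 1 + 1.34z + 0.708z^2 + 0.096z^3.
Invertibility requires all roots to lie outside the unit circle, i.e. |z| > 1 for every root.
Degree 3: look for a simple real root z0 first, then factor out (1 - z/z0) and solve the remaining quadratic.
Testing z0 = -5: P(-5) = 1 + (1.34)(-5) + (0.708)(-5)^2 + (0.096)(-5)^3
  = 1 + (-6.7) + (17.7) + (-12) = 0.  So z_0 = -5 is a root, |z_0| = 5.
Divide out the factor (1 + 0.2 z) = (1 - z/z0) (since 1/z0 = -0.2):
  P(z) = (1 + 0.2 z)(1 + (1.14) z + (0.48) z^2)
  [check: z-coef 1.14 - (-0.2) = 1.34; z^2-coef 0.48 - (-0.2)(1.14) = 0.708; z^3-coef -(-0.2)(0.48) = 0.096.]
Remaining roots from the quadratic factor 1 + (1.14) z + (0.48) z^2:
  Set 1 + (1.14) z + (0.48) z^2 = 0, i.e. a z^2 + b z + c = 0 with a = 0.48, b = 1.14, c = 1.
  Discriminant D = b^2 - 4ac = (1.14)^2 - 4*(0.48)*1 = 1.2996 - (1.92) = -0.6204.
  D < 0, so the roots are the complex-conjugate pair z = (-b +/- i sqrt(-D)) / (2a) = -1.1875 +/- 0.8205i.
  For a conjugate pair |z|^2 = z * conj(z) = (product of roots) = c/a = 1/(0.48) = 2.083333, so |z| = sqrt(2.083333) = 1.4434 for both roots.
Moduli of all roots: 5.0000, 1.4434, 1.4434.
All moduli strictly greater than 1? Yes.
Verdict: Invertible.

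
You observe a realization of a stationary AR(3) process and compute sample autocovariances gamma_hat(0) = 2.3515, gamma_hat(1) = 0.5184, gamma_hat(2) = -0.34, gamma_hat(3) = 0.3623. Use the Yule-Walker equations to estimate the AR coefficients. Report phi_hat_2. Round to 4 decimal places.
\hat\phi_{2} = -0.2720

The Yule-Walker equations for an AR(p) process read, in matrix form,
  Gamma_p phi = r_p,   with   (Gamma_p)_{ij} = gamma(|i - j|),
                       (r_p)_i = gamma(i),   i,j = 1..p.
Substitute the sample gammas (Toeplitz matrix and right-hand side of size 3):
  Gamma_p = [[2.3515, 0.5184, -0.34], [0.5184, 2.3515, 0.5184], [-0.34, 0.5184, 2.3515]]
  r_p     = [0.5184, -0.34, 0.3623]
Written out (R1..R3):
  (R1) 2.3515 phi_1 + 0.5184 phi_2 - 0.34 phi_3 = 0.5184
  (R2) 0.5184 phi_1 + 2.3515 phi_2 + 0.5184 phi_3 = -0.34
  (R3) -0.34 phi_1 + 0.5184 phi_2 + 2.3515 phi_3 = 0.3623
Gaussian elimination:
  R2 <- R2 - (0.5184/2.3515) R1 = R2 - (0.220455) R1:  2.237216 phi_2 + 0.593355 phi_3 = -0.454284
  R3 <- R3 - (-0.34/2.3515) R1 = R3 - (-0.144589) R1:  0.593355 phi_2 + 2.30234 phi_3 = 0.437255
  R3 <- R3 - (0.593355/2.237216) R2 = R3 - (0.26522) R2:  2.14497 phi_3 = 0.55774
Back-substitution:
  phi_hat_3 = 0.55774 / 2.14497 = 0.260022
  phi_hat_2 = (-0.454284 - (0.593355)(0.260022)) / 2.237216 = -0.272021
  phi_hat_1 = (0.5184 - (0.5184)(-0.272021) - (-0.34)(0.260022)) / 2.3515 = 0.31802
So phi_hat = [0.3180, -0.2720, 0.2600].
Therefore phi_hat_2 = -0.2720.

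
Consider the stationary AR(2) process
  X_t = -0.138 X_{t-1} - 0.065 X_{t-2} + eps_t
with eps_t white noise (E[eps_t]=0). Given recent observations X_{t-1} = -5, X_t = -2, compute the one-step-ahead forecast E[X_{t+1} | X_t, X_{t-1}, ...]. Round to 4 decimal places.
E[X_{t+1} \mid \mathcal F_t] = 0.6010

For an AR(p) model X_t = c + sum_i phi_i X_{t-i} + eps_t, the
one-step-ahead conditional mean is
  E[X_{t+1} | X_t, ...] = c + sum_i phi_i X_{t+1-i}.
Substitute known values:
  E[X_{t+1} | ...] = (-0.138) * (-2) + (-0.065) * (-5)
                   = 0.6010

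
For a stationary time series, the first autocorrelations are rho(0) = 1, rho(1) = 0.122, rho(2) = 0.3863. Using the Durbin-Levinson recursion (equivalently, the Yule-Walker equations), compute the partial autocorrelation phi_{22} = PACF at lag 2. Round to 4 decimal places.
\phi_{22} = 0.3770

The PACF at lag k is phi_{kk}, the last component of the solution
to the Yule-Walker system G_k phi = r_k where
  (G_k)_{ij} = rho(|i - j|), (r_k)_i = rho(i), i,j = 1..k.
Equivalently, Durbin-Levinson gives phi_{kk} iteratively:
  phi_{11} = rho(1)
  phi_{kk} = [rho(k) - sum_{j=1..k-1} phi_{k-1,j} rho(k-j)]
            / [1 - sum_{j=1..k-1} phi_{k-1,j} rho(j)],
  phi_{k,j} = phi_{k-1,j} - phi_{kk} phi_{k-1,k-j},  j = 1..k-1.
Step k = 1:
  phi_11 = rho(1) = 0.122.
Step k = 2:
  phi_22 = [rho(2) - phi_11 rho(1)] / [1 - phi_11 rho(1)] = [0.3863 - (0.122)(0.122)] / [1 - (0.122)(0.122)]
         = 0.371416 / 0.985116 = 0.377.
Therefore phi_{22} = 0.3770.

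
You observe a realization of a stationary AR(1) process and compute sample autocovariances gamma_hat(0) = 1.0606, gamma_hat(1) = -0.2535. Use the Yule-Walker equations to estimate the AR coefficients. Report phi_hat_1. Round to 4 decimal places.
\hat\phi_{1} = -0.2390

The Yule-Walker equations for an AR(p) process read, in matrix form,
  Gamma_p phi = r_p,   with   (Gamma_p)_{ij} = gamma(|i - j|),
                       (r_p)_i = gamma(i),   i,j = 1..p.
Substitute the sample gammas (Toeplitz matrix and right-hand side of size 1):
  Gamma_p = [[1.0606]]
  r_p     = [-0.2535]
With p = 1 this is the single equation gamma(0) phi_1 = gamma(1):
  phi_hat_1 = gamma(1) / gamma(0) = -0.2535 / 1.0606 = -0.2390.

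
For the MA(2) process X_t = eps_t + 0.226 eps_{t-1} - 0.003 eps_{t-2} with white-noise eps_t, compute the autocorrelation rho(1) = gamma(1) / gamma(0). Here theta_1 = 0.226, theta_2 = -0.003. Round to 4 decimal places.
\rho(1) = 0.2144

For an MA(q) process with theta_0 = 1, the autocovariance is
  gamma(k) = sigma^2 * sum_{i=0..q-k} theta_i * theta_{i+k},
and rho(k) = gamma(k) / gamma(0). Sigma^2 cancels.
  numerator   = (1)*(0.226) + (0.226)*(-0.003) = 0.225322.
  denominator = (1)^2 + (0.226)^2 + (-0.003)^2 = 1.051085.
  rho(1) = 0.225322 / 1.051085 = 0.2144.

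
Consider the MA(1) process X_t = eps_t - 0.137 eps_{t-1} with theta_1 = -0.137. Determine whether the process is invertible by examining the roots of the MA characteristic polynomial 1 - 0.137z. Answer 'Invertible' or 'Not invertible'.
\text{Invertible}

The MA(q) characteristic polynomial is P(z) = 1 - 0.137z.
Invertibility requires all roots to lie outside the unit circle, i.e. |z| > 1 for every root.
This is linear in z: 1 + (-0.137) z = 0  =>  z = -1/(-0.137) = 7.29927,  |z| = 7.29927.
Moduli of all roots: 7.2993.
All moduli strictly greater than 1? Yes.
Verdict: Invertible.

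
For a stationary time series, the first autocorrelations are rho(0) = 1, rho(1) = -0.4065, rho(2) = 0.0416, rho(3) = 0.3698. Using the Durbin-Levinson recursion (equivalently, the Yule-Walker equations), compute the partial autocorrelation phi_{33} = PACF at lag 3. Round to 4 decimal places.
\phi_{33} = 0.4030

The PACF at lag k is phi_{kk}, the last component of the solution
to the Yule-Walker system G_k phi = r_k where
  (G_k)_{ij} = rho(|i - j|), (r_k)_i = rho(i), i,j = 1..k.
Equivalently, Durbin-Levinson gives phi_{kk} iteratively:
  phi_{11} = rho(1)
  phi_{kk} = [rho(k) - sum_{j=1..k-1} phi_{k-1,j} rho(k-j)]
            / [1 - sum_{j=1..k-1} phi_{k-1,j} rho(j)],
  phi_{k,j} = phi_{k-1,j} - phi_{kk} phi_{k-1,k-j},  j = 1..k-1.
Step k = 1:
  phi_11 = rho(1) = -0.4065.
Step k = 2:
  phi_22 = [rho(2) - phi_11 rho(1)] / [1 - phi_11 rho(1)] = [0.0416 - (-0.4065)(-0.4065)] / [1 - (-0.4065)(-0.4065)]
         = -0.12364225 / 0.83475775 = -0.148118.
  Update: phi_21 = phi_11 - phi_22 phi_11 = -0.4065 - (-0.148118)(-0.4065) = -0.46671.
Step k = 3:
  phi_33 = [rho(3) - phi_21 rho(2) - phi_22 rho(1)] / [1 - phi_21 rho(1) - phi_22 rho(2)]
    numerator   = 0.3698 - (-0.46671)(0.0416) - (-0.148118)(-0.4065) = 0.32900535
    denominator = 1 - (-0.46671)(-0.4065) - (-0.148118)(0.0416) = 0.81644417
  phi_33 = 0.32900535 / 0.81644417 = 0.403.
Therefore phi_{33} = 0.4030.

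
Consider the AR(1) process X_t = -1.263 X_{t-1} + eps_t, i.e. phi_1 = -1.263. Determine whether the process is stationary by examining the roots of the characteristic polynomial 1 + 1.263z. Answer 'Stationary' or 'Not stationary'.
\text{Not stationary}

The AR(p) characteristic polynomial is P(z) = 1 + 1.263z.
Stationarity requires all roots to lie outside the unit circle, i.e. |z| > 1 for every root.
This is linear in z: 1 + (1.263) z = 0  =>  z = -1/(1.263) = -0.791766,  |z| = 0.791766.
Moduli of all roots: 0.7918.
All moduli strictly greater than 1? No.
Verdict: Not stationary.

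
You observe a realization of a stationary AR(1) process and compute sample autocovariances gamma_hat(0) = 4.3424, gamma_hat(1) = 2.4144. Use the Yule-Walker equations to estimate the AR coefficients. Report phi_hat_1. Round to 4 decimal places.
\hat\phi_{1} = 0.5560

The Yule-Walker equations for an AR(p) process read, in matrix form,
  Gamma_p phi = r_p,   with   (Gamma_p)_{ij} = gamma(|i - j|),
                       (r_p)_i = gamma(i),   i,j = 1..p.
Substitute the sample gammas (Toeplitz matrix and right-hand side of size 1):
  Gamma_p = [[4.3424]]
  r_p     = [2.4144]
With p = 1 this is the single equation gamma(0) phi_1 = gamma(1):
  phi_hat_1 = gamma(1) / gamma(0) = 2.4144 / 4.3424 = 0.5560.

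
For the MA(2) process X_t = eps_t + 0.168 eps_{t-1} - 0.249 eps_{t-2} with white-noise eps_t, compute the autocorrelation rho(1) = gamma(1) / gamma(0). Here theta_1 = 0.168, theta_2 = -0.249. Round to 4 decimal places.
\rho(1) = 0.1157

For an MA(q) process with theta_0 = 1, the autocovariance is
  gamma(k) = sigma^2 * sum_{i=0..q-k} theta_i * theta_{i+k},
and rho(k) = gamma(k) / gamma(0). Sigma^2 cancels.
  numerator   = (1)*(0.168) + (0.168)*(-0.249) = 0.126168.
  denominator = (1)^2 + (0.168)^2 + (-0.249)^2 = 1.090225.
  rho(1) = 0.126168 / 1.090225 = 0.1157.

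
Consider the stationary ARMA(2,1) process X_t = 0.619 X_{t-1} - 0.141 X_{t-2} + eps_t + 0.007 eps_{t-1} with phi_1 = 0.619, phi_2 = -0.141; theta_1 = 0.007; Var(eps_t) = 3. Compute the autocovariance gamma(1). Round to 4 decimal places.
\gamma(1) = 2.3895

Multiply the model equation by X_{t-k} and take expectations. With theta_0 = psi_0 = 1 and psi_j the MA(infinity) weights, this gives
  gamma(k) - sum_i phi_i gamma(k-i) = c_k,
  c_k = sigma^2 * sum_{j=k..q} theta_j psi_{j-k}   (c_k = 0 for k > q),
using gamma(-m) = gamma(m).
psi-weights needed (psi_j = theta_j + sum_i phi_i psi_{j-i}):
  psi_1 = theta_1 + phi_1 = 0.007 + (0.619) = 0.626
Right-hand sides:
  c_0 = sigma^2 (1 + theta_1 psi_1) = 3 * (1 + (0.007)(0.626)) = 3 * 1.004382 = 3.013146
  c_1 = sigma^2 theta_1 = 3 * (0.007) = 0.021
  c_2 = 0
Equations for k = 0, 1, 2 (AR order 2, c_2 = 0):
  (E0) gamma(0) = phi_1 gamma(1) + phi_2 gamma(2) + c_0
  (E1) gamma(1) = phi_1 gamma(0) + phi_2 gamma(1) + c_1
  (E2) gamma(2) = phi_1 gamma(1) + phi_2 gamma(0)
From (E1): gamma(1) = A gamma(0) + B with
  A = phi_1 / (1 - phi_2) = 0.619 / 1.141 = 0.542507,   B = c_1 / (1 - phi_2) = 0.021 / 1.141 = 0.018405.
Insert (E2) into (E0): gamma(0) (1 - phi_2^2) = phi_1 (1 + phi_2) gamma(1) + c_0.
  phi_1 (1 + phi_2) = (0.619)(0.859) = 0.531721,   1 - phi_2^2 = 0.980119.
Replace gamma(1) by A gamma(0) + B and collect gamma(0):
  gamma(0) [0.980119 - (0.531721)(0.542507)] = (0.531721)(0.018405) + 3.013146
  gamma(0) * 0.691657 = 3.022932
  gamma(0) = 3.022932 / 0.691657 = 4.370566.
  gamma(1) = A gamma(0) + B = (0.542507)(4.370566) + (0.018405) = 2.389466.
Therefore gamma(1) = 2.3895 (to 4 decimal places).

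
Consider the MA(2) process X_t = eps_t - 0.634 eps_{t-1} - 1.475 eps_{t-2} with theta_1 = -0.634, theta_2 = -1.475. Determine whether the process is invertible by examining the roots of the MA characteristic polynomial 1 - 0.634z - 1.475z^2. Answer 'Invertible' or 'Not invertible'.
\text{Not invertible}

The MA(q) characteristic polynomial is P(z) = 1 - 0.634z - 1.475z^2.
Invertibility requires all roots to lie outside the unit circle, i.e. |z| > 1 for every root.
Set 1 + (-0.634) z + (-1.475) z^2 = 0, i.e. a z^2 + b z + c = 0 with a = -1.475, b = -0.634, c = 1.
Discriminant D = b^2 - 4ac = (-0.634)^2 - 4*(-1.475)*1 = 0.401956 - (-5.9) = 6.301956.
D >= 0, so the roots are real: z = (-b +/- sqrt(D)) / (2a) = (0.634 +/- 2.51037) / (-2.95).
  z_1 = (0.634 + 2.51037) / (-2.95) = -1.0659,   |z_1| = 1.0659.
  z_2 = (0.634 - 2.51037) / (-2.95) = 0.6361,   |z_2| = 0.6361.
Moduli of all roots: 1.0659, 0.6361.
All moduli strictly greater than 1? No.
Verdict: Not invertible.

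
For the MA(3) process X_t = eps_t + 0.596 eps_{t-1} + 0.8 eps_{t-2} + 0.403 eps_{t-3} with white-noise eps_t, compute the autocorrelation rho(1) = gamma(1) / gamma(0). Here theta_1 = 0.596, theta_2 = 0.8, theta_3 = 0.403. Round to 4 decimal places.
\rho(1) = 0.6466

For an MA(q) process with theta_0 = 1, the autocovariance is
  gamma(k) = sigma^2 * sum_{i=0..q-k} theta_i * theta_{i+k},
and rho(k) = gamma(k) / gamma(0). Sigma^2 cancels.
  numerator   = (1)*(0.596) + (0.596)*(0.8) + (0.8)*(0.403) = 1.3952.
  denominator = (1)^2 + (0.596)^2 + (0.8)^2 + (0.403)^2 = 2.157625.
  rho(1) = 1.3952 / 2.157625 = 0.6466.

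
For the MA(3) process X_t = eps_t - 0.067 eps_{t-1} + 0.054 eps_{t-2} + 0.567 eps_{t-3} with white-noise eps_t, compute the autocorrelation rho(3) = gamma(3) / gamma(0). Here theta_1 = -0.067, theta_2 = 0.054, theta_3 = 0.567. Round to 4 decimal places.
\rho(3) = 0.4267

For an MA(q) process with theta_0 = 1, the autocovariance is
  gamma(k) = sigma^2 * sum_{i=0..q-k} theta_i * theta_{i+k},
and rho(k) = gamma(k) / gamma(0). Sigma^2 cancels.
  numerator   = (1)*(0.567) = 0.567.
  denominator = (1)^2 + (-0.067)^2 + (0.054)^2 + (0.567)^2 = 1.328894.
  rho(3) = 0.567 / 1.328894 = 0.4267.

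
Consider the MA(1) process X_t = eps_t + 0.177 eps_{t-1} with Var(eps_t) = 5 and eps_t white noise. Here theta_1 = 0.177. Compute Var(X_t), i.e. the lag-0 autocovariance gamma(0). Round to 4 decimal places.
\gamma(0) = 5.1566

For an MA(q) process X_t = eps_t + sum_i theta_i eps_{t-i} with
Var(eps_t) = sigma^2, the variance is
  gamma(0) = sigma^2 * (1 + sum_i theta_i^2).
  sum_i theta_i^2 = (0.177)^2 = 0.031329.
  gamma(0) = 5 * (1 + 0.031329) = 5 * 1.031329 = 5.156645, which rounds to 5.1566.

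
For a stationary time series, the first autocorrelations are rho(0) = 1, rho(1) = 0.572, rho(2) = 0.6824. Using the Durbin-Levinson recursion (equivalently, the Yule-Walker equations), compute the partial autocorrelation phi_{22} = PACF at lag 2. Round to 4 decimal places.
\phi_{22} = 0.5280

The PACF at lag k is phi_{kk}, the last component of the solution
to the Yule-Walker system G_k phi = r_k where
  (G_k)_{ij} = rho(|i - j|), (r_k)_i = rho(i), i,j = 1..k.
Equivalently, Durbin-Levinson gives phi_{kk} iteratively:
  phi_{11} = rho(1)
  phi_{kk} = [rho(k) - sum_{j=1..k-1} phi_{k-1,j} rho(k-j)]
            / [1 - sum_{j=1..k-1} phi_{k-1,j} rho(j)],
  phi_{k,j} = phi_{k-1,j} - phi_{kk} phi_{k-1,k-j},  j = 1..k-1.
Step k = 1:
  phi_11 = rho(1) = 0.572.
Step k = 2:
  phi_22 = [rho(2) - phi_11 rho(1)] / [1 - phi_11 rho(1)] = [0.6824 - (0.572)(0.572)] / [1 - (0.572)(0.572)]
         = 0.355216 / 0.672816 = 0.528.
Therefore phi_{22} = 0.5280.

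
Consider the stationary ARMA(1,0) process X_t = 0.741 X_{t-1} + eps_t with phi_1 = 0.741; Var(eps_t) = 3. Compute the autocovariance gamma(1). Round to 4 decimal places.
\gamma(1) = 4.9299

Multiply the model equation by X_{t-k} and take expectations. With theta_0 = psi_0 = 1 and psi_j the MA(infinity) weights, this gives
  gamma(k) - sum_i phi_i gamma(k-i) = c_k,
  c_k = sigma^2 * sum_{j=k..q} theta_j psi_{j-k}   (c_k = 0 for k > q),
using gamma(-m) = gamma(m).
Pure AR (q = 0): c_0 = sigma^2 = 3, c_k = 0 for k >= 1.
Equations for k = 0 and k = 1 (AR order 1):
  gamma(0) = phi_1 gamma(1) + c_0
  gamma(1) = phi_1 gamma(0) + c_1
Substituting the second into the first: gamma(0) (1 - phi_1^2) = c_0 + phi_1 c_1, so
  gamma(0) = c_0 / (1 - phi_1^2) = 3 / (1 - (0.741)^2) = 3 / 0.450919 = 6.65308.
  gamma(1) = phi_1 gamma(0) = (0.741)(6.65308) = 4.929932.
Therefore gamma(1) = 4.9299 (to 4 decimal places).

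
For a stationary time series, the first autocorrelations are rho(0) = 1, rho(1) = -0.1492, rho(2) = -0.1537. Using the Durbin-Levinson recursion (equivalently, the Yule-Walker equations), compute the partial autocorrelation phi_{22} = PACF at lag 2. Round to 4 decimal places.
\phi_{22} = -0.1800

The PACF at lag k is phi_{kk}, the last component of the solution
to the Yule-Walker system G_k phi = r_k where
  (G_k)_{ij} = rho(|i - j|), (r_k)_i = rho(i), i,j = 1..k.
Equivalently, Durbin-Levinson gives phi_{kk} iteratively:
  phi_{11} = rho(1)
  phi_{kk} = [rho(k) - sum_{j=1..k-1} phi_{k-1,j} rho(k-j)]
            / [1 - sum_{j=1..k-1} phi_{k-1,j} rho(j)],
  phi_{k,j} = phi_{k-1,j} - phi_{kk} phi_{k-1,k-j},  j = 1..k-1.
Step k = 1:
  phi_11 = rho(1) = -0.1492.
Step k = 2:
  phi_22 = [rho(2) - phi_11 rho(1)] / [1 - phi_11 rho(1)] = [-0.1537 - (-0.1492)(-0.1492)] / [1 - (-0.1492)(-0.1492)]
         = -0.17596064 / 0.97773936 = -0.18.
Therefore phi_{22} = -0.1800.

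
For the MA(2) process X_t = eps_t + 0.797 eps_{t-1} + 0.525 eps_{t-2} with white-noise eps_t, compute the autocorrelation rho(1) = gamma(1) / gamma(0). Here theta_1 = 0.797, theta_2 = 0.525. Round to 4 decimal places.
\rho(1) = 0.6361

For an MA(q) process with theta_0 = 1, the autocovariance is
  gamma(k) = sigma^2 * sum_{i=0..q-k} theta_i * theta_{i+k},
and rho(k) = gamma(k) / gamma(0). Sigma^2 cancels.
  numerator   = (1)*(0.797) + (0.797)*(0.525) = 1.215425.
  denominator = (1)^2 + (0.797)^2 + (0.525)^2 = 1.910834.
  rho(1) = 1.215425 / 1.910834 = 0.6361.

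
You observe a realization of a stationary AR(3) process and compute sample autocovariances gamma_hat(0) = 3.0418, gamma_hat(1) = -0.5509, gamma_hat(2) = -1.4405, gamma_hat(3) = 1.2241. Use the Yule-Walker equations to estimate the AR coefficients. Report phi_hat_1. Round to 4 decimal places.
\hat\phi_{1} = -0.1440

The Yule-Walker equations for an AR(p) process read, in matrix form,
  Gamma_p phi = r_p,   with   (Gamma_p)_{ij} = gamma(|i - j|),
                       (r_p)_i = gamma(i),   i,j = 1..p.
Substitute the sample gammas (Toeplitz matrix and right-hand side of size 3):
  Gamma_p = [[3.0418, -0.5509, -1.4405], [-0.5509, 3.0418, -0.5509], [-1.4405, -0.5509, 3.0418]]
  r_p     = [-0.5509, -1.4405, 1.2241]
Written out (R1..R3):
  (R1) 3.0418 phi_1 - 0.5509 phi_2 - 1.4405 phi_3 = -0.5509
  (R2) -0.5509 phi_1 + 3.0418 phi_2 - 0.5509 phi_3 = -1.4405
  (R3) -1.4405 phi_1 - 0.5509 phi_2 + 3.0418 phi_3 = 1.2241
Gaussian elimination:
  R2 <- R2 - (-0.5509/3.0418) R1 = R2 - (-0.18111) R1:  2.942027 phi_2 - 0.811789 phi_3 = -1.540273
  R3 <- R3 - (-1.4405/3.0418) R1 = R3 - (-0.473568) R1:  -0.811789 phi_2 + 2.359625 phi_3 = 0.963211
  R3 <- R3 - (-0.811789/2.942027) R2 = R3 - (-0.275928) R2:  2.135629 phi_3 = 0.538206
Back-substitution:
  phi_hat_3 = 0.538206 / 2.135629 = 0.252013
  phi_hat_2 = (-1.540273 - (-0.811789)(0.252013)) / 2.942027 = -0.454004
  phi_hat_1 = (-0.5509 - (-0.5509)(-0.454004) - (-1.4405)(0.252013)) / 3.0418 = -0.143989
So phi_hat = [-0.1440, -0.4540, 0.2520].
Therefore phi_hat_1 = -0.1440.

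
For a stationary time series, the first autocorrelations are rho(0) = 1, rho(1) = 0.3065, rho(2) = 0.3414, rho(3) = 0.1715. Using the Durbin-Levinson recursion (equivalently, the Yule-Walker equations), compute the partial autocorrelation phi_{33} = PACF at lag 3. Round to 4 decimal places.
\phi_{33} = 0.0140

The PACF at lag k is phi_{kk}, the last component of the solution
to the Yule-Walker system G_k phi = r_k where
  (G_k)_{ij} = rho(|i - j|), (r_k)_i = rho(i), i,j = 1..k.
Equivalently, Durbin-Levinson gives phi_{kk} iteratively:
  phi_{11} = rho(1)
  phi_{kk} = [rho(k) - sum_{j=1..k-1} phi_{k-1,j} rho(k-j)]
            / [1 - sum_{j=1..k-1} phi_{k-1,j} rho(j)],
  phi_{k,j} = phi_{k-1,j} - phi_{kk} phi_{k-1,k-j},  j = 1..k-1.
Step k = 1:
  phi_11 = rho(1) = 0.3065.
Step k = 2:
  phi_22 = [rho(2) - phi_11 rho(1)] / [1 - phi_11 rho(1)] = [0.3414 - (0.3065)(0.3065)] / [1 - (0.3065)(0.3065)]
         = 0.24745775 / 0.90605775 = 0.273115.
  Update: phi_21 = phi_11 - phi_22 phi_11 = 0.3065 - (0.273115)(0.3065) = 0.22279.
Step k = 3:
  phi_33 = [rho(3) - phi_21 rho(2) - phi_22 rho(1)] / [1 - phi_21 rho(1) - phi_22 rho(2)]
    numerator   = 0.1715 - (0.22279)(0.3414) - (0.273115)(0.3065) = 0.01172971
    denominator = 1 - (0.22279)(0.3065) - (0.273115)(0.3414) = 0.83847338
  phi_33 = 0.01172971 / 0.83847338 = 0.014.
Therefore phi_{33} = 0.0140.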